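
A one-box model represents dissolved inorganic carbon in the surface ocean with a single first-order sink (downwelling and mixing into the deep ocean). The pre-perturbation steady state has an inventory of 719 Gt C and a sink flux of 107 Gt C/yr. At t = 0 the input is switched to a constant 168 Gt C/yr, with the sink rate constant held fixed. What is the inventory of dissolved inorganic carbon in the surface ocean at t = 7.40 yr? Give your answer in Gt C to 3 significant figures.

Residence time τ = M₀/F₀ = 6.720 yr. The eventual steady state is M_∞ = M₀·(F₁/F₀) = 719 × 168/107 = 1128.9 Gt C.
The anomaly ΔM(t) = M(t) − M_∞ decays as ΔM₀·e^(−t/τ) with ΔM₀ = 719 − 1128.9 = −409.9 Gt C.
At t = 7.40 yr, e^(−t/τ) = e^(−1.101) = 0.3325, so ΔM = −136.3 Gt C and M = 1128.9 − 136.3 = 992.62 Gt C.

993 Gt C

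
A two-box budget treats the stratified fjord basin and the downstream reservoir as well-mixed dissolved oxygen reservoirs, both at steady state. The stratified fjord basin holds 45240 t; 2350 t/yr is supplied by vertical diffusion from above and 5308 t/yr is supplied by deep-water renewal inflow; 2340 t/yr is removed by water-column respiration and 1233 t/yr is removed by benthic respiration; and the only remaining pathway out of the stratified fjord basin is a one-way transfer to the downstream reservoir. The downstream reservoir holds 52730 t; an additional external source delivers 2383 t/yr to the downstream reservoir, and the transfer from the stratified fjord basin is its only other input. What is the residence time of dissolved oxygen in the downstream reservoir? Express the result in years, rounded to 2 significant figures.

8.2 yr

Balance the stratified fjord basin: ΣF_in = 2350 + 5308 = 7658.0 t/yr.
Transfer to the downstream reservoir = ΣF_in − (2340 + 1233) = 4085.0 t/yr.
Total input to the downstream reservoir = 4085.0 + 2383 = 6468.0 t/yr; at steady state this equals its total output.
τ = M / F = 52730 / 6468.0 = 8.152 yr.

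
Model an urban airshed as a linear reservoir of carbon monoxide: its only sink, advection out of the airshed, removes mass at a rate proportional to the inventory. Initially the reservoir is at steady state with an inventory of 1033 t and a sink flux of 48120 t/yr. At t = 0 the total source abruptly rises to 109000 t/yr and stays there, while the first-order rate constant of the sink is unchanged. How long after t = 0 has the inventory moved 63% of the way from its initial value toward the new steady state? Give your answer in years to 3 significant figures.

τ = M₀/F₀ = 1033/48120 = 0.02147 yr.
The remaining gap fraction is e^(−t/τ); 63% covered ⇒ e^(−t/τ) = 0.370.
t = −τ ln(0.370) = 0.02147 × 0.9943 = 0.02134 yr.

0.0213 yr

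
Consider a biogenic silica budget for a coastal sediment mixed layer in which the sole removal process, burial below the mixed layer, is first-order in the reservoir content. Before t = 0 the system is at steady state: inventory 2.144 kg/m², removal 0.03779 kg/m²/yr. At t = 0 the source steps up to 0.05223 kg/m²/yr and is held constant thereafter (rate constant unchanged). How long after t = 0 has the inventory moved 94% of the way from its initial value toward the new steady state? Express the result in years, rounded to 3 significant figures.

τ = M₀/F₀ = 2.144/0.03779 = 56.73 yr.
The remaining gap fraction is e^(−t/τ); 94% covered ⇒ e^(−t/τ) = 0.0600.
t = −τ ln(0.0600) = 56.73 × 2.813 = 159.6 yr.

160 yr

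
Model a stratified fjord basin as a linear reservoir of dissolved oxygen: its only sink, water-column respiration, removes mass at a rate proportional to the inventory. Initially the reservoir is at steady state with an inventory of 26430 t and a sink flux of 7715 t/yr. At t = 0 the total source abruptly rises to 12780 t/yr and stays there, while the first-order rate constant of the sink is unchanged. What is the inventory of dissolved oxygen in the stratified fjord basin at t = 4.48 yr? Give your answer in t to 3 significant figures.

τ = M₀/F₀ = 26430/7715 = 3.426 yr; rate constant k = 1/τ.
New steady state M_∞ = F₁/k = F₁·τ = 12780 × 3.426 = 43782 t.
M(t) = M_∞ + (M₀ − M_∞)·e^(−t/τ); t/τ = 4.48/3.426 = 1.308, so e^(−t/τ) = 0.2704.
M(t) = 43782 − 17350 × 0.2704 = 39089 t.

39100 t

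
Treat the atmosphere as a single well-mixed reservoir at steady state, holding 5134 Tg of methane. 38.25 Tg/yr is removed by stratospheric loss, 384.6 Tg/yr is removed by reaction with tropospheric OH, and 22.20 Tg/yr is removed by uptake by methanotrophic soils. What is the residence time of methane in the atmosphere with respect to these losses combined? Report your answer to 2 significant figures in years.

12 yr

Total removal = 38.25 + 384.6 + 22.20 = 445.05 Tg/yr.
τ = M / ΣF_out = 5134 / 445.05 = 11.54 yr.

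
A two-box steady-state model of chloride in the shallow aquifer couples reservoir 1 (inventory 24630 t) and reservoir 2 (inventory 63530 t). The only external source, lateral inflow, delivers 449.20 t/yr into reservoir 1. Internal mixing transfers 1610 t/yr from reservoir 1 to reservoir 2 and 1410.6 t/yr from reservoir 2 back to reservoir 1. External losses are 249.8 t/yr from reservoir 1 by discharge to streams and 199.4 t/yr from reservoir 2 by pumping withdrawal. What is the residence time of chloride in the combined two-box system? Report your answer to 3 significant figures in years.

196 yr

For the system as a whole, the A↔B exchange is internal and contributes nothing to the throughput; only the external sinks remove mass.
M_total = 24630 + 63530 = 88160 t.
ΣF_external_out = 249.8 + 199.4 = 449.20 t/yr.
τ = M_total / ΣF_ext = 88160 / 449.20 = 196.3 yr.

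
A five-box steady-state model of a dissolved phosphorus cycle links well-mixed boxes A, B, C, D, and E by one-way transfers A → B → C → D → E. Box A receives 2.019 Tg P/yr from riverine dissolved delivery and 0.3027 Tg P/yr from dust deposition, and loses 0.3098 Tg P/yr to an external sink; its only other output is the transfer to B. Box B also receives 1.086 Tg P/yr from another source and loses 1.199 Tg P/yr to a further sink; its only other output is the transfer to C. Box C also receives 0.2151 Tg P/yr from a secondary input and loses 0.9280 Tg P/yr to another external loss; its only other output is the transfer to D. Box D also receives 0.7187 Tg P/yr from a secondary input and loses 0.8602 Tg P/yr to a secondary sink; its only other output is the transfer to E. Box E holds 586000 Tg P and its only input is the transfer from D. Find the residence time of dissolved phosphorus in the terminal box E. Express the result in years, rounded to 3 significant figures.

Box A: F(A→B) = (2.019 + 0.3027) − 0.3098 = 2.0119 Tg P/yr.
Box B: F(B→C) = (2.0119 + 1.086) − 1.199 = 1.8989 Tg P/yr.
Box C: F(C→D) = (1.8989 + 0.2151) − 0.9280 = 1.1860 Tg P/yr.
Box D: F(D→E) = (1.1860 + 0.7187) − 0.8602 = 1.0445 Tg P/yr.
Box E throughput = its input = 1.0445 Tg P/yr; τ = 586000 / 1.0445 = 561000 yr.

561000 yr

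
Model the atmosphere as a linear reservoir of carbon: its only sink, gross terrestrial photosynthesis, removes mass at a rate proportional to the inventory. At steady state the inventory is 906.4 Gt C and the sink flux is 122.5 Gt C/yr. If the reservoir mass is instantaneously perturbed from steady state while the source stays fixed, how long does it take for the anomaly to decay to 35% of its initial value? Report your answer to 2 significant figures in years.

For a linear reservoir the anomaly decays as exp(−t/τ) with τ = M/F = 906.4/122.5 = 7.399 yr.
exp(−t/τ) = 0.35 ⇒ t = −τ ln(0.35) = 7.399 × 1.050 = 7.768 yr.

7.8 yr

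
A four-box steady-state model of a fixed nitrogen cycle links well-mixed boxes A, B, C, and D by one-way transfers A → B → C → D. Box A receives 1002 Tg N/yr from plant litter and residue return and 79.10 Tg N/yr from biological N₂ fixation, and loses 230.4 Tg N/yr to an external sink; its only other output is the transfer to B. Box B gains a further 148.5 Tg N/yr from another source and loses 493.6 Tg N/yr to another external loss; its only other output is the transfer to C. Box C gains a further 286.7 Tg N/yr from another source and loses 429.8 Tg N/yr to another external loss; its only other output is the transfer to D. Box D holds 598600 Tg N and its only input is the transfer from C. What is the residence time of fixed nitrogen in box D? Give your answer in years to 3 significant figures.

1650 yr

Box A: F(A→B) = (1002 + 79.10) − 230.4 = 850.70 Tg N/yr.
Box B: F(B→C) = (850.70 + 148.5) − 493.6 = 505.60 Tg N/yr.
Box C: F(C→D) = (505.60 + 286.7) − 429.8 = 362.50 Tg N/yr.
Box D throughput = its input = 362.50 Tg N/yr; τ = 598600 / 362.50 = 1651 yr.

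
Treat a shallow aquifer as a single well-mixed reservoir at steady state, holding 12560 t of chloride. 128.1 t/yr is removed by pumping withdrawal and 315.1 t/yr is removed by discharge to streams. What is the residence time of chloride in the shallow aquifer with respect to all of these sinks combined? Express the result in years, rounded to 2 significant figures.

Total removal flux = 128.1 + 315.1 = 443.20 t/yr.
τ = M / ΣF_out = 12560 / 443.20 = 28.34 yr.

28 yr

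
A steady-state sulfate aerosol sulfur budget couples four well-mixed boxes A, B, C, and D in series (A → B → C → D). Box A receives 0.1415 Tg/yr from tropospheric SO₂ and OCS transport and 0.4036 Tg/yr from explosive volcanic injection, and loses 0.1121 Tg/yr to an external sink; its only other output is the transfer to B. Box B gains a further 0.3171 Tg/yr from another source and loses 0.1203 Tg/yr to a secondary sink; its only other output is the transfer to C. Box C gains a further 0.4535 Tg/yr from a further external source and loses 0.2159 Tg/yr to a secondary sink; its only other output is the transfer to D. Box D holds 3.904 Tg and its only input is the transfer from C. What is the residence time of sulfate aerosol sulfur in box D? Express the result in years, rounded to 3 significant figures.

Box A: F(A→B) = (0.1415 + 0.4036) − 0.1121 = 0.43300 Tg/yr.
Box B: F(B→C) = (0.43300 + 0.3171) − 0.1203 = 0.62980 Tg/yr.
Box C: F(C→D) = (0.62980 + 0.4535) − 0.2159 = 0.86740 Tg/yr.
Box D throughput = its input = 0.86740 Tg/yr; τ = 3.904 / 0.86740 = 4.501 yr.

4.50 yr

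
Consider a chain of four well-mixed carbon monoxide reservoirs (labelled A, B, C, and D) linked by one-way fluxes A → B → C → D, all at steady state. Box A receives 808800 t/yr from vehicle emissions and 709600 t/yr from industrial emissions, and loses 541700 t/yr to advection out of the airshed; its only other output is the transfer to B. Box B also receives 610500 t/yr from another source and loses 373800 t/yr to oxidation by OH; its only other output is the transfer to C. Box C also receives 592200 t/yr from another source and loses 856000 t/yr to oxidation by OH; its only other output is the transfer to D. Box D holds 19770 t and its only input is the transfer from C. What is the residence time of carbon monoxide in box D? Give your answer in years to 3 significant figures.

Box A: F(A→B) = (808800 + 709600) − 541700 = 976700 t/yr.
Box B: F(B→C) = (976700 + 610500) − 373800 = 1.2134×10^6 t/yr.
Box C: F(C→D) = (1.2134×10^6 + 592200) − 856000 = 949600 t/yr.
Box D throughput = its input = 949600 t/yr; τ = 19770 / 949600 = 0.02082 yr.

0.0208 yr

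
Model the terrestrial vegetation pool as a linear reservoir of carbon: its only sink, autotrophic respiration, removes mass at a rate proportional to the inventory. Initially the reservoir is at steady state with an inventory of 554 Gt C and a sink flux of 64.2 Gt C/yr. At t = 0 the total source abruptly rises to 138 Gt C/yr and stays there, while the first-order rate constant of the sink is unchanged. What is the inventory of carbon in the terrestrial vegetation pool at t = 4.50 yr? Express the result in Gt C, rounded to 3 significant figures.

Residence time τ = M₀/F₀ = 8.629 yr. The eventual steady state is M_∞ = M₀·(F₁/F₀) = 554 × 138/64.2 = 1190.8 Gt C.
The anomaly ΔM(t) = M(t) − M_∞ decays as ΔM₀·e^(−t/τ) with ΔM₀ = 554 − 1190.8 = −636.8 Gt C.
At t = 4.50 yr, e^(−t/τ) = e^(−0.5215) = 0.5936, so ΔM = −378.1 Gt C and M = 1190.8 − 378.1 = 812.79 Gt C.

813 Gt C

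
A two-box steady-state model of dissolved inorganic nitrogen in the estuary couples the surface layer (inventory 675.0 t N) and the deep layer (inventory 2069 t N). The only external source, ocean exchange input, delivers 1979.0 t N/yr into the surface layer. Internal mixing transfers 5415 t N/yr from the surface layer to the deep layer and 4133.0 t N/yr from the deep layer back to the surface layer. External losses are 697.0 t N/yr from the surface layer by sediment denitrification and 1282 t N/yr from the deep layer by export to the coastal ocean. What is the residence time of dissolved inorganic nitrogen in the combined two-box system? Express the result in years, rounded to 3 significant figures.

1.39 yr

For the system as a whole, the A↔B exchange is internal and contributes nothing to the throughput; only the external sinks remove mass.
M_total = 675.0 + 2069 = 2744.0 t N.
ΣF_external_out = 697.0 + 1282 = 1979.0 t N/yr.
τ = M_total / ΣF_ext = 2744.0 / 1979.0 = 1.387 yr.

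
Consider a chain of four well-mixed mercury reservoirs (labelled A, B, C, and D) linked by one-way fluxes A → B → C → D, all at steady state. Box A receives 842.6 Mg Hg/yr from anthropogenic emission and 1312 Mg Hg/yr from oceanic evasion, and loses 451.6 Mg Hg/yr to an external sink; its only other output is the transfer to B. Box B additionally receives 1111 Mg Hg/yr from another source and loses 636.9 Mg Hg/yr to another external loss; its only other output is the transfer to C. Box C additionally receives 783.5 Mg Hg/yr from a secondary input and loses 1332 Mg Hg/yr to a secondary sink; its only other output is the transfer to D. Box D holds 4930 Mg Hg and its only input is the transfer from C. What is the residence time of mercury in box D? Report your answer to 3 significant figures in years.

Box A: F(A→B) = (842.6 + 1312) − 451.6 = 1703.0 Mg Hg/yr.
Box B: F(B→C) = (1703.0 + 1111) − 636.9 = 2177.1 Mg Hg/yr.
Box C: F(C→D) = (2177.1 + 783.5) − 1332 = 1628.6 Mg Hg/yr.
Box D throughput = its input = 1628.6 Mg Hg/yr; τ = 4930 / 1628.6 = 3.027 yr.

3.03 yr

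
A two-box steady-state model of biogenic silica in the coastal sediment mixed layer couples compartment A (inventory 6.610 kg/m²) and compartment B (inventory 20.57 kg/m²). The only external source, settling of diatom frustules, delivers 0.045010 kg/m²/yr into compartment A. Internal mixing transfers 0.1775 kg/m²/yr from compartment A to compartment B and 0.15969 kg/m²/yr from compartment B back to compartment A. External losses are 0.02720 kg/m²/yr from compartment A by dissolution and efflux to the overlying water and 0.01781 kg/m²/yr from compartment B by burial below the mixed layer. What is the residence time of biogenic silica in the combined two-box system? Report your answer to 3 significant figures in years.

604 yr

Treat the two boxes together as one reservoir: the mixing fluxes between them are internal recycling, so τ = ΣM / Σ(external losses).
M_total = 6.610 + 20.57 = 27.180 kg/m².
ΣF_external_out = 0.02720 + 0.01781 = 0.045010 kg/m²/yr.
τ = M_total / ΣF_ext = 27.180 / 0.045010 = 603.9 yr.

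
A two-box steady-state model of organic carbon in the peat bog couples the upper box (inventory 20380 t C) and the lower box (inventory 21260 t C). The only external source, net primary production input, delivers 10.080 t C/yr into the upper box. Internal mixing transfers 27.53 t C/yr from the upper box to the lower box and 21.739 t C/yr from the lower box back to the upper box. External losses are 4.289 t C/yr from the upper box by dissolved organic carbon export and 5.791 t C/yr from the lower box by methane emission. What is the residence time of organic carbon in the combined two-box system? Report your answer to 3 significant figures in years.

4130 yr

Treat the two boxes together as one reservoir: the mixing fluxes between them are internal recycling, so τ = ΣM / Σ(external losses).
M_total = 20380 + 21260 = 41640 t C.
ΣF_external_out = 4.289 + 5.791 = 10.080 t C/yr.
τ = M_total / ΣF_ext = 41640 / 10.080 = 4131 yr.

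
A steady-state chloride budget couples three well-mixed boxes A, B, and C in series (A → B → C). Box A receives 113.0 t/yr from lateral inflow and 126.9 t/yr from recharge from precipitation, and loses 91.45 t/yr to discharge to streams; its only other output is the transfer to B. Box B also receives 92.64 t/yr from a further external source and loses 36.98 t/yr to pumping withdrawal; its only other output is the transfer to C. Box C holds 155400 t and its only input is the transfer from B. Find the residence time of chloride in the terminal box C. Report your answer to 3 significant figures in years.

761 yr

Box A: F(A→B) = (113.0 + 126.9) − 91.45 = 148.45 t/yr.
Box B: F(B→C) = (148.45 + 92.64) − 36.98 = 204.11 t/yr.
Box C throughput = its input = 204.11 t/yr; τ = 155400 / 204.11 = 761.4 yr.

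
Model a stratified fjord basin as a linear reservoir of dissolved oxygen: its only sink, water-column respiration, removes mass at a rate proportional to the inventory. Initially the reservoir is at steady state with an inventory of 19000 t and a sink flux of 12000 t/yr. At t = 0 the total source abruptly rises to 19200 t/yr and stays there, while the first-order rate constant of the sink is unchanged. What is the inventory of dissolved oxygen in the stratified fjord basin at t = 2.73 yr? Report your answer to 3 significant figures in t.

τ = M₀/F₀ = 19000/12000 = 1.583 yr; rate constant k = 1/τ.
New steady state M_∞ = F₁/k = F₁·τ = 19200 × 1.583 = 30400 t.
M(t) = M_∞ + (M₀ − M_∞)·e^(−t/τ); t/τ = 2.73/1.583 = 1.724, so e^(−t/τ) = 0.1783.
M(t) = 30400 − 11400 × 0.1783 = 28367 t.

28400 t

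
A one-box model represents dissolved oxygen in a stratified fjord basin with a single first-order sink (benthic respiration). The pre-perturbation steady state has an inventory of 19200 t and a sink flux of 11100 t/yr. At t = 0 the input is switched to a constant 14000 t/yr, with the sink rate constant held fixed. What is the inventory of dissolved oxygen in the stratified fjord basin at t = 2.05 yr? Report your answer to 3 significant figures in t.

22700 t

Residence time τ = M₀/F₀ = 1.730 yr. The eventual steady state is M_∞ = M₀·(F₁/F₀) = 19200 × 14000/11100 = 24216 t.
The anomaly ΔM(t) = M(t) − M_∞ decays as ΔM₀·e^(−t/τ) with ΔM₀ = 19200 − 24216 = −5016 t.
At t = 2.05 yr, e^(−t/τ) = e^(−1.185) = 0.3057, so ΔM = −1533 t and M = 24216 − 1533 = 22683 t.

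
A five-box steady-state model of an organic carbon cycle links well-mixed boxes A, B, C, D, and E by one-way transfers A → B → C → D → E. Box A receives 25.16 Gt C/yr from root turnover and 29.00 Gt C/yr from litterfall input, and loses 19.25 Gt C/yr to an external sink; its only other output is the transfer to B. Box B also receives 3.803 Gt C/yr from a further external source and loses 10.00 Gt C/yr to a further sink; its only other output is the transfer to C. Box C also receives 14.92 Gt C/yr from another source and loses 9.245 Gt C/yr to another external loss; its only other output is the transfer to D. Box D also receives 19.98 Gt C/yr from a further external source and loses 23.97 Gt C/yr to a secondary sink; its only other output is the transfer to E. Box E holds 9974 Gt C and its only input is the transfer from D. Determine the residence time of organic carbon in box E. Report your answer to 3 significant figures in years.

Box A: F(A→B) = (25.16 + 29.00) − 19.25 = 34.910 Gt C/yr.
Box B: F(B→C) = (34.910 + 3.803) − 10.00 = 28.713 Gt C/yr.
Box C: F(C→D) = (28.713 + 14.92) − 9.245 = 34.388 Gt C/yr.
Box D: F(D→E) = (34.388 + 19.98) − 23.97 = 30.398 Gt C/yr.
Box E throughput = its input = 30.398 Gt C/yr; τ = 9974 / 30.398 = 328.1 yr.

328 yr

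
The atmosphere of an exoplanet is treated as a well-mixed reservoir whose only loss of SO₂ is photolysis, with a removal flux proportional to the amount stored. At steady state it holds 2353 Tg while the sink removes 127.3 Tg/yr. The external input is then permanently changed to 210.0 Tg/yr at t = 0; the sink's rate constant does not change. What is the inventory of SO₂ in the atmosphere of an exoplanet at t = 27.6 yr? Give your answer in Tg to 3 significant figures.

The sink rate constant is k = F₀/M₀ = 127.3/2353 = 0.05410 yr⁻¹.
Solving dM/dt = F₁ − kM with M(0) = M₀ gives M(t) = F₁/k + (M₀ − F₁/k)·e^(−kt).
F₁/k = 210.0/0.05410 = 3881.6 Tg; kt = 0.05410 × 27.6 = 1.493, e^(−kt) = 0.2247.
M(27.6) = 3881.6 + (2353 − 3881.6) × 0.2247 = 3881.6 − 343.4 = 3538.2 Tg.

3540 Tg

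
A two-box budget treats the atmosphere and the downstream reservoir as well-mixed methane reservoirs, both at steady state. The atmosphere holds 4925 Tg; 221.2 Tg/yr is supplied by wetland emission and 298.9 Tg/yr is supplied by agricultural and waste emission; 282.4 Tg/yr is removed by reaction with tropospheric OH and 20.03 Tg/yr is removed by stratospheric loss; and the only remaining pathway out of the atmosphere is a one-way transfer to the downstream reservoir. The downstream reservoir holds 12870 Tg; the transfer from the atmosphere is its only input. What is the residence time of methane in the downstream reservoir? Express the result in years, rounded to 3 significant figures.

59.1 yr

Balance the atmosphere: ΣF_in = 221.2 + 298.9 = 520.10 Tg/yr.
Transfer to the downstream reservoir = ΣF_in − (282.4 + 20.03) = 217.67 Tg/yr.
At steady state the output of the downstream reservoir equals its input, 217.67 Tg/yr.
τ = M / F = 12870 / 217.67 = 59.13 yr.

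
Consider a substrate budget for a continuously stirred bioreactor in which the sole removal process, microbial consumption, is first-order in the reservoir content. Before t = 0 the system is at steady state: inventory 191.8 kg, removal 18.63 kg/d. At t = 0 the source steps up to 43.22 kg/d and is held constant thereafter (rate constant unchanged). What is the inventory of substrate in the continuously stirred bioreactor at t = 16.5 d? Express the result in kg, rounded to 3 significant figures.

394 kg

τ = M₀/F₀ = 191.8/18.63 = 10.30 d; rate constant k = 1/τ.
New steady state M_∞ = F₁/k = F₁·τ = 43.22 × 10.30 = 444.96 kg.
M(t) = M_∞ + (M₀ − M_∞)·e^(−t/τ); t/τ = 16.5/10.30 = 1.603, so e^(−t/τ) = 0.2014.
M(t) = 444.96 − 253.2 × 0.2014 = 393.98 kg.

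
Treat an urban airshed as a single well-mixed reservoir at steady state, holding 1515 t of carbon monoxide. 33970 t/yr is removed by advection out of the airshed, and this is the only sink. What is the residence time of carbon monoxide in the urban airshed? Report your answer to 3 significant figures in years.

τ = M / F = 1515 / 33970 = 0.04460 yr.

0.0446 yr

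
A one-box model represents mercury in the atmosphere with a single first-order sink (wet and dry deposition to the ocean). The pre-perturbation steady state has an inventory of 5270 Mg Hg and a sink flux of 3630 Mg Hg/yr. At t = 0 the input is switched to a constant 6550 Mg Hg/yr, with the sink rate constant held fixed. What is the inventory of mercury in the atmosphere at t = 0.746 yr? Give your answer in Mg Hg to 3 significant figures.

6970 Mg Hg

τ = M₀/F₀ = 5270/3630 = 1.452 yr; rate constant k = 1/τ.
New steady state M_∞ = F₁/k = F₁·τ = 6550 × 1.452 = 9509.2 Mg Hg.
M(t) = M_∞ + (M₀ − M_∞)·e^(−t/τ); t/τ = 0.746/1.452 = 0.5138, so e^(−t/τ) = 0.5982.
M(t) = 9509.2 − 4239 × 0.5982 = 6973.4 Mg Hg.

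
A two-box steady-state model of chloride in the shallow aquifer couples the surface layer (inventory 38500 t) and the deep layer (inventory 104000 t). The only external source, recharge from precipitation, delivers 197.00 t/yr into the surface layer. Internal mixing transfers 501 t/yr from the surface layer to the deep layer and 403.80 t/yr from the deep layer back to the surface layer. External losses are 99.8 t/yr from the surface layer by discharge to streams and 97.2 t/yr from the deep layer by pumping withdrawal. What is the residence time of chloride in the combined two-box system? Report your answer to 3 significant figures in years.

723 yr

Treat the two boxes together as one reservoir: the mixing fluxes between them are internal recycling, so τ = ΣM / Σ(external losses).
M_total = 38500 + 104000 = 142500 t.
ΣF_external_out = 99.8 + 97.2 = 197.00 t/yr.
τ = M_total / ΣF_ext = 142500 / 197.00 = 723.4 yr.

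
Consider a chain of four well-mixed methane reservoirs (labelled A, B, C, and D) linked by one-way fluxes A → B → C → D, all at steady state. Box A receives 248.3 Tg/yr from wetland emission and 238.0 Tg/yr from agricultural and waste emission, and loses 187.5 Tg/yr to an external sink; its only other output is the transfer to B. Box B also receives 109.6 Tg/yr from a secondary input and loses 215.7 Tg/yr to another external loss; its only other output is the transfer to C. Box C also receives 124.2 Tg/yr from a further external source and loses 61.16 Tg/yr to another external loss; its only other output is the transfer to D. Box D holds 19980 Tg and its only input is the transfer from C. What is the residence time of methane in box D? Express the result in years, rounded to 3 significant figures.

78.1 yr

Box A: F(A→B) = (248.3 + 238.0) − 187.5 = 298.80 Tg/yr.
Box B: F(B→C) = (298.80 + 109.6) − 215.7 = 192.70 Tg/yr.
Box C: F(C→D) = (192.70 + 124.2) − 61.16 = 255.74 Tg/yr.
Box D throughput = its input = 255.74 Tg/yr; τ = 19980 / 255.74 = 78.13 yr.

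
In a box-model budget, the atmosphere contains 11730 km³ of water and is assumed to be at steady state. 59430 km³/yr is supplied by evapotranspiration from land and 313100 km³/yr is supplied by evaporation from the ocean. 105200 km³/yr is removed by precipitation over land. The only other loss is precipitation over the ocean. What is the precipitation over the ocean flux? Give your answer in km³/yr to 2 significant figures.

At steady state ΣF_in = ΣF_out.
ΣF_in = 59430 + 313100 = 372530 km³/yr.
Precipitation over the ocean flux = ΣF_in − (105200) = 372530 − 105200 = 267300 km³/yr.

270000 km³/yr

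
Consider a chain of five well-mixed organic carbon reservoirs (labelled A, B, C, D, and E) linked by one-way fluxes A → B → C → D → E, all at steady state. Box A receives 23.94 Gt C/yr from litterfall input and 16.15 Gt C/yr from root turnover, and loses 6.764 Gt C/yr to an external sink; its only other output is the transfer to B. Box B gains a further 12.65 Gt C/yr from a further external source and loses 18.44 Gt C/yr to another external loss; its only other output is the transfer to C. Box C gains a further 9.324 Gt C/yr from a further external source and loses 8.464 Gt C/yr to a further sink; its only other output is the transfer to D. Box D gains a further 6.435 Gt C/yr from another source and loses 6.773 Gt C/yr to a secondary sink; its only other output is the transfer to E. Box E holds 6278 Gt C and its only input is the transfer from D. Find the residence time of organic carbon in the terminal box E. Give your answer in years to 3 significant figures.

Box A: F(A→B) = (23.94 + 16.15) − 6.764 = 33.326 Gt C/yr.
Box B: F(B→C) = (33.326 + 12.65) − 18.44 = 27.536 Gt C/yr.
Box C: F(C→D) = (27.536 + 9.324) − 8.464 = 28.396 Gt C/yr.
Box D: F(D→E) = (28.396 + 6.435) − 6.773 = 28.058 Gt C/yr.
Box E throughput = its input = 28.058 Gt C/yr; τ = 6278 / 28.058 = 223.8 yr.

224 yr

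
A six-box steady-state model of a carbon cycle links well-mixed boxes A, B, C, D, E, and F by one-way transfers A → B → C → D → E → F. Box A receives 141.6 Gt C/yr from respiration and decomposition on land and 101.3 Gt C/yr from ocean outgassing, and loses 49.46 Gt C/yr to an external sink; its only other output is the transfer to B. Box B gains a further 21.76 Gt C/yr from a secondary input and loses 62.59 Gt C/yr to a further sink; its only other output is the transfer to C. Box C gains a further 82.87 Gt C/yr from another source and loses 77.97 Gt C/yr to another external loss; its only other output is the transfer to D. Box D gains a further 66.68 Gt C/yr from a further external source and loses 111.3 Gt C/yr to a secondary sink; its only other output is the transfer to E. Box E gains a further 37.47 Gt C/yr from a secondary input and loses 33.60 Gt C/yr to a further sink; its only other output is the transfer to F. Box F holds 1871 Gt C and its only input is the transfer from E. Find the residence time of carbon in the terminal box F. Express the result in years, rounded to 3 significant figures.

Box A: F(A→B) = (141.6 + 101.3) − 49.46 = 193.44 Gt C/yr.
Box B: F(B→C) = (193.44 + 21.76) − 62.59 = 152.61 Gt C/yr.
Box C: F(C→D) = (152.61 + 82.87) − 77.97 = 157.51 Gt C/yr.
Box D: F(D→E) = (157.51 + 66.68) − 111.3 = 112.89 Gt C/yr.
Box E: F(E→F) = (112.89 + 37.47) − 33.60 = 116.76 Gt C/yr.
Box F throughput = its input = 116.76 Gt C/yr; τ = 1871 / 116.76 = 16.02 yr.

16.0 yr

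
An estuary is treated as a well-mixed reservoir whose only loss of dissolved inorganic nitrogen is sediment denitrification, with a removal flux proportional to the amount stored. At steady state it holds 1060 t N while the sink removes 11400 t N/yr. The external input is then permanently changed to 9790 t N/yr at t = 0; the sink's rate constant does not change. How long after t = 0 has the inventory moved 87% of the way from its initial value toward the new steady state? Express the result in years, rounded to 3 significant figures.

τ = M₀/F₀ = 1060/11400 = 0.09298 yr.
The remaining gap fraction is e^(−t/τ); 87% covered ⇒ e^(−t/τ) = 0.130.
t = −τ ln(0.130) = 0.09298 × 2.040 = 0.1897 yr.

0.190 yr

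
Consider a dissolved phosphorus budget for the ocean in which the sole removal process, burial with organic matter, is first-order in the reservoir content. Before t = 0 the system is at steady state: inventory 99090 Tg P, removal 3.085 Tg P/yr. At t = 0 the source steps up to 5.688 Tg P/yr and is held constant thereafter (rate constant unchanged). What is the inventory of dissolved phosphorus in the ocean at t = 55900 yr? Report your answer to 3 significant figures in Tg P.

168000 Tg P

Residence time τ = M₀/F₀ = 32120 yr. The eventual steady state is M_∞ = M₀·(F₁/F₀) = 99090 × 5.688/3.085 = 182700 Tg P.
The anomaly ΔM(t) = M(t) − M_∞ decays as ΔM₀·e^(−t/τ) with ΔM₀ = 99090 − 182700 = −83610 Tg P.
At t = 55900 yr, e^(−t/τ) = e^(−1.740) = 0.1755, so ΔM = −14670 Tg P and M = 182700 − 14670 = 168030 Tg P.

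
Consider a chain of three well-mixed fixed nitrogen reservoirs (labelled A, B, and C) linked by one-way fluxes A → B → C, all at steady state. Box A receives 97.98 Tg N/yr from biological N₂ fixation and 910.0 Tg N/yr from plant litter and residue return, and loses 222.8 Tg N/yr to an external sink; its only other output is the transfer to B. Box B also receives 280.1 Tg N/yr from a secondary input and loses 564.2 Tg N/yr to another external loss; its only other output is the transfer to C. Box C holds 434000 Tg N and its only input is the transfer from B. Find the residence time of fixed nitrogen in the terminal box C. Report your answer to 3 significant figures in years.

Box A: F(A→B) = (97.98 + 910.0) − 222.8 = 785.18 Tg N/yr.
Box B: F(B→C) = (785.18 + 280.1) − 564.2 = 501.08 Tg N/yr.
Box C throughput = its input = 501.08 Tg N/yr; τ = 434000 / 501.08 = 866.1 yr.

866 yr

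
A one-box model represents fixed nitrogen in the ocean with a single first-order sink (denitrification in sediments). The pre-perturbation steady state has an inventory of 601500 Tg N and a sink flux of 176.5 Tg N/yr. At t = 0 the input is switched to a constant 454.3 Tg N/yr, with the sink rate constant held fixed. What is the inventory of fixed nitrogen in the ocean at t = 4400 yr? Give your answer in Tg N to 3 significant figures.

1.29×10^6 Tg N

The sink rate constant is k = F₀/M₀ = 176.5/601500 = 0.0002934 yr⁻¹.
Solving dM/dt = F₁ − kM with M(0) = M₀ gives M(t) = F₁/k + (M₀ − F₁/k)·e^(−kt).
F₁/k = 454.3/0.0002934 = 1.5482×10^6 Tg N; kt = 0.0002934 × 4400 = 1.291, e^(−kt) = 0.2750.
M(4400) = 1.5482×10^6 + (601500 − 1.5482×10^6) × 0.2750 = 1.5482×10^6 − 260300 = 1.2879×10^6 Tg N.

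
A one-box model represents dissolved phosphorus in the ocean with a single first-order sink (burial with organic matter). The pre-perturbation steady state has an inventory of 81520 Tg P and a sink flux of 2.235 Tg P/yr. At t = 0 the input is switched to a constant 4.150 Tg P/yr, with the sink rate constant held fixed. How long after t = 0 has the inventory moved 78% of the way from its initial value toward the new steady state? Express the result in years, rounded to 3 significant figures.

τ = M₀/F₀ = 81520/2.235 = 36470 yr.
The remaining gap fraction is e^(−t/τ); 78% covered ⇒ e^(−t/τ) = 0.220.
t = −τ ln(0.220) = 36470 × 1.514 = 55230 yr.

55200 yr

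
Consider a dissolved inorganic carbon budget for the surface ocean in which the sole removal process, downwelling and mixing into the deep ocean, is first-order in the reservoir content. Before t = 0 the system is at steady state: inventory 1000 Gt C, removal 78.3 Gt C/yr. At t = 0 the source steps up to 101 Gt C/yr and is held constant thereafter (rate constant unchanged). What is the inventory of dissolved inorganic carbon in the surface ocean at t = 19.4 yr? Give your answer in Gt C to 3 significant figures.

The sink rate constant is k = F₀/M₀ = 78.3/1000 = 0.07830 yr⁻¹.
Solving dM/dt = F₁ − kM with M(0) = M₀ gives M(t) = F₁/k + (M₀ − F₁/k)·e^(−kt).
F₁/k = 101/0.07830 = 1289.9 Gt C; kt = 0.07830 × 19.4 = 1.519, e^(−kt) = 0.2189.
M(19.4) = 1289.9 + (1000 − 1289.9) × 0.2189 = 1289.9 − 63.47 = 1226.4 Gt C.

1230 Gt C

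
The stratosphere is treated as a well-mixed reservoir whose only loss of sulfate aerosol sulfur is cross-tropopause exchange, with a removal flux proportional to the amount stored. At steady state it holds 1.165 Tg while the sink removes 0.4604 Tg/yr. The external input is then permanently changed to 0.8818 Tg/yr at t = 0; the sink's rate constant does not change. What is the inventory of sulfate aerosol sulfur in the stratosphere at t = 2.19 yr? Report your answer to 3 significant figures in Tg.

1.78 Tg

τ = M₀/F₀ = 1.165/0.4604 = 2.530 yr; rate constant k = 1/τ.
New steady state M_∞ = F₁/k = F₁·τ = 0.8818 × 2.530 = 2.2313 Tg.
M(t) = M_∞ + (M₀ − M_∞)·e^(−t/τ); t/τ = 2.19/2.530 = 0.8655, so e^(−t/τ) = 0.4209.
M(t) = 2.2313 − 1.066 × 0.4209 = 1.7826 Tg.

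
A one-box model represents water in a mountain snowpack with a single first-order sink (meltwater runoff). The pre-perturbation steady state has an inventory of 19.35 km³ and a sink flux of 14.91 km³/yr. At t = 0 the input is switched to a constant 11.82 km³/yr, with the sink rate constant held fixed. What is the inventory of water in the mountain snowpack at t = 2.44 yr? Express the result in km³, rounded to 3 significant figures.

τ = M₀/F₀ = 19.35/14.91 = 1.298 yr; rate constant k = 1/τ.
New steady state M_∞ = F₁/k = F₁·τ = 11.82 × 1.298 = 15.340 km³.
M(t) = M_∞ + (M₀ − M_∞)·e^(−t/τ); t/τ = 2.44/1.298 = 1.880, so e^(−t/τ) = 0.1526.
M(t) = 15.340 + 4.010 × 0.1526 = 15.952 km³.

16.0 km³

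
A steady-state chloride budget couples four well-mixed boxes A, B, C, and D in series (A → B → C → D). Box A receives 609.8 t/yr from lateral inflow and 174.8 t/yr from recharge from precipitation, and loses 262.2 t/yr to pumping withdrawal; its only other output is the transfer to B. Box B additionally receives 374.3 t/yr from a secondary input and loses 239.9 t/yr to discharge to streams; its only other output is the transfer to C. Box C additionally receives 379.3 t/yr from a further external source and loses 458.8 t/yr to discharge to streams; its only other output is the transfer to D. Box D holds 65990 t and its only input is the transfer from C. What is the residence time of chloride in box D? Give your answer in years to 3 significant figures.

Box A: F(A→B) = (609.8 + 174.8) − 262.2 = 522.40 t/yr.
Box B: F(B→C) = (522.40 + 374.3) − 239.9 = 656.80 t/yr.
Box C: F(C→D) = (656.80 + 379.3) − 458.8 = 577.30 t/yr.
Box D throughput = its input = 577.30 t/yr; τ = 65990 / 577.30 = 114.3 yr.

114 yr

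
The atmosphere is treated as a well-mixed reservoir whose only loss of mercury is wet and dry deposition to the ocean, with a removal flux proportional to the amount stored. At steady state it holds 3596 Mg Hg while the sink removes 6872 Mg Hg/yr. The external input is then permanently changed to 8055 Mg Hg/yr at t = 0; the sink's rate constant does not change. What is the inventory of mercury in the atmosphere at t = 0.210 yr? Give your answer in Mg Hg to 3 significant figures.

Residence time τ = M₀/F₀ = 0.5233 yr. The eventual steady state is M_∞ = M₀·(F₁/F₀) = 3596 × 8055/6872 = 4215.0 Mg Hg.
The anomaly ΔM(t) = M(t) − M_∞ decays as ΔM₀·e^(−t/τ) with ΔM₀ = 3596 − 4215.0 = −619.0 Mg Hg.
At t = 0.210 yr, e^(−t/τ) = e^(−0.4013) = 0.6694, so ΔM = −414.4 Mg Hg and M = 4215.0 − 414.4 = 3800.6 Mg Hg.

3800 Mg Hg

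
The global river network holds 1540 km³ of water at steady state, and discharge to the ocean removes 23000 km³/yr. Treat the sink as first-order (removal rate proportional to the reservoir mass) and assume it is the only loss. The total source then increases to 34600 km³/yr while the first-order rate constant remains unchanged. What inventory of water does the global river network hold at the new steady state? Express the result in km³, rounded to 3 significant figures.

2320 km³

Rate constant k = F/M = 23000 / 1540 = 14.94 yr⁻¹.
At the new steady state, source = k·M_new ⇒ M_new = 34600 / 14.94 = 2317 km³.
(Equivalently M_new = M × F_new/F_old = 1540 × 34600/23000.)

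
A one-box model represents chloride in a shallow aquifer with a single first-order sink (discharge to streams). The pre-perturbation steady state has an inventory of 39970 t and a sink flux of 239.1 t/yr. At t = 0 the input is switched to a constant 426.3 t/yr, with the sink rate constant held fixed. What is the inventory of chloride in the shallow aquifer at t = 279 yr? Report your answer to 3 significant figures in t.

65400 t

Residence time τ = M₀/F₀ = 167.2 yr. The eventual steady state is M_∞ = M₀·(F₁/F₀) = 39970 × 426.3/239.1 = 71264 t.
The anomaly ΔM(t) = M(t) − M_∞ decays as ΔM₀·e^(−t/τ) with ΔM₀ = 39970 − 71264 = −31290 t.
At t = 279 yr, e^(−t/τ) = e^(−1.669) = 0.1884, so ΔM = −5897 t and M = 71264 − 5897 = 65367 t.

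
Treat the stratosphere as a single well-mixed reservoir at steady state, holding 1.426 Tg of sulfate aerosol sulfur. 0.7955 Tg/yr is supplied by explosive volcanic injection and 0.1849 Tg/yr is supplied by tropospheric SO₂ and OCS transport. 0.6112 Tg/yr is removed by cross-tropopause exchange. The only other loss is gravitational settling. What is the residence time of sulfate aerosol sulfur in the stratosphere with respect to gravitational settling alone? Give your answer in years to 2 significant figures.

At steady state ΣF_in = ΣF_out.
ΣF_in = 0.7955 + 0.1849 = 0.98040 Tg/yr.
Gravitational settling flux = ΣF_in − (0.6112) = 0.98040 − 0.6112 = 0.3692 Tg/yr.
τ = M / F = 1.426 / 0.3692 = 3.862 yr.

3.9 yr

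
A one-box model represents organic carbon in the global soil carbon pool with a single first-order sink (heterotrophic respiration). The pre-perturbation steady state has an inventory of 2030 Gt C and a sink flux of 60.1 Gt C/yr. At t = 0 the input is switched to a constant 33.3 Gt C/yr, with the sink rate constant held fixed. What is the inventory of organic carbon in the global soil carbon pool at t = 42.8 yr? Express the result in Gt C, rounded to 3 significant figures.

τ = M₀/F₀ = 2030/60.1 = 33.78 yr; rate constant k = 1/τ.
New steady state M_∞ = F₁/k = F₁·τ = 33.3 × 33.78 = 1124.8 Gt C.
M(t) = M_∞ + (M₀ − M_∞)·e^(−t/τ); t/τ = 42.8/33.78 = 1.267, so e^(−t/τ) = 0.2816.
M(t) = 1124.8 + 905.2 × 0.2816 = 1379.7 Gt C.

1380 Gt C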